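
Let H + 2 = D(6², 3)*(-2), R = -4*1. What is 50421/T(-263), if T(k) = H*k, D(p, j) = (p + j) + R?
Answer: 16807/6312 ≈ 2.6627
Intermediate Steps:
R = -4
D(p, j) = -4 + j + p (D(p, j) = (p + j) - 4 = (j + p) - 4 = -4 + j + p)
H = -72 (H = -2 + (-4 + 3 + 6²)*(-2) = -2 + (-4 + 3 + 36)*(-2) = -2 + 35*(-2) = -2 - 70 = -72)
T(k) = -72*k
50421/T(-263) = 50421/((-72*(-263))) = 50421/18936 = 50421*(1/18936) = 16807/6312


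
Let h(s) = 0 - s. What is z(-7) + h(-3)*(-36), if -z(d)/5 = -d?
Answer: -143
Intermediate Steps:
h(s) = -s
z(d) = 5*d (z(d) = -(-5)*d = 5*d)
z(-7) + h(-3)*(-36) = 5*(-7) - 1*(-3)*(-36) = -35 + 3*(-36) = -35 - 108 = -143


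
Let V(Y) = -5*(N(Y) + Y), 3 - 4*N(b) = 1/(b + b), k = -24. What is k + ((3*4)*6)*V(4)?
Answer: -6891/4 ≈ -1722.8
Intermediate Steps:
N(b) = ¾ - 1/(8*b) (N(b) = ¾ - 1/(4*(b + b)) = ¾ - 1/(2*b)/4 = ¾ - 1/(8*b))
V(Y) = -5*Y - 5*(-1 + 6*Y)/(8*Y) (V(Y) = -5*((-1 + 6*Y)/(8*Y) + Y) = -5*(Y + (-1 + 6*Y)/(8*Y)) = -5*Y - 5*(-1 + 6*Y)/(8*Y))
k + ((3*4)*6)*V(4) = -24 + ((3*4)*6)*(-15/4 - 5*4 + (5/8)/4) = -24 + (12*6)*(-15/4 - 20 + (5/8)*(¼)) = -24 + 72*(-15/4 - 20 + 5/32) = -24 + 72*(-755/32) = -24 - 6795/4 = -6891/4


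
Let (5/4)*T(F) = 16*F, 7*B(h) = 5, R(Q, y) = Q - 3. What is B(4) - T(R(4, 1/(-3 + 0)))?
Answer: -423/35 ≈ -12.086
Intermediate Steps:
R(Q, y) = -3 + Q
B(h) = 5/7 (B(h) = (⅐)*5 = 5/7)
T(F) = 64*F/5 (T(F) = 4*(16*F)/5 = 64*F/5)
B(4) - T(R(4, 1/(-3 + 0))) = 5/7 - 64*(-3 + 4)/5 = 5/7 - 64/5 = -423/35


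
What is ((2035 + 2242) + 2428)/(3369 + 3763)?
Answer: 6705/7132 ≈ 0.94013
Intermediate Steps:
((2035 + 2242) + 2428)/(3369 + 3763) = (4277 + 2428)/7132 = 6705*(1/7132) = 6705/7132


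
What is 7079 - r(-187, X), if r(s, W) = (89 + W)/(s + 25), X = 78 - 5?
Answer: 7080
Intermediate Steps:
X = 73
r(s, W) = (89 + W)/(25 + s)
7079 - r(-187, X) = 7079 - (89 + 73)/(25 - 187) = 7079 - 162/(-162) = 7079 - (-1)*162/162 = 7079 - 1*(-1) = 7079 + 1 = 7080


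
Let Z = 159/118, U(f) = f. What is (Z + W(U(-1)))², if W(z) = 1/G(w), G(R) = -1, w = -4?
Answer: 1681/13924 ≈ 0.12073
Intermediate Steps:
Z = 159/118 (Z = 159*(1/118) = 159/118 ≈ 1.3475)
W(z) = -1 (W(z) = 1/(-1) = -1)
(Z + W(U(-1)))² = (159/118 - 1)² = (41/118)² = 1681/13924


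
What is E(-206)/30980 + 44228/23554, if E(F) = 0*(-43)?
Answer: 22114/11777 ≈ 1.8777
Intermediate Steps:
E(F) = 0
E(-206)/30980 + 44228/23554 = 0/30980 + 44228/23554 = 0*(1/30980) + 44228*(1/23554) = 0 + 22114/11777 = 22114/11777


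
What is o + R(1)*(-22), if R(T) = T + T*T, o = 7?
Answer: -37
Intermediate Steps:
R(T) = T + T²
o + R(1)*(-22) = 7 + (1*(1 + 1))*(-22) = 7 + (1*2)*(-22) = 7 + 2*(-22) = 7 - 44 = -37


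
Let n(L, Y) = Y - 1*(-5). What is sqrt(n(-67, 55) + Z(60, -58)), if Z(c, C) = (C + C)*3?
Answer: 12*I*sqrt(2) ≈ 16.971*I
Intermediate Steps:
n(L, Y) = 5 + Y (n(L, Y) = Y + 5 = 5 + Y)
Z(c, C) = 6*C (Z(c, C) = (2*C)*3 = 6*C)
sqrt(n(-67, 55) + Z(60, -58)) = sqrt((5 + 55) + 6*(-58)) = sqrt(60 - 348) = sqrt(-288) = 12*I*sqrt(2)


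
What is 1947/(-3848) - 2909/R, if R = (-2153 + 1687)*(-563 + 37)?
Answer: -122108671/235801592 ≈ -0.51785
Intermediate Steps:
R = 245116 (R = -466*(-526) = 245116)
1947/(-3848) - 2909/R = 1947/(-3848) - 2909/245116 = 1947*(-1/3848) - 2909*1/245116 = -1947/3848 - 2909/245116 = -122108671/235801592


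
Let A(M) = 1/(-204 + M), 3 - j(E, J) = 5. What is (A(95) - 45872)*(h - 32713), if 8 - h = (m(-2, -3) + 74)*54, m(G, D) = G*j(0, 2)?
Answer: 184586808933/109 ≈ 1.6935e+9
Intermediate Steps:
j(E, J) = -2 (j(E, J) = 3 - 1*5 = 3 - 5 = -2)
m(G, D) = -2*G (m(G, D) = G*(-2) = -2*G)
h = -4204 (h = 8 - (-2*(-2) + 74)*54 = 8 - (4 + 74)*54 = 8 - 78*54 = 8 - 1*4212 = 8 - 4212 = -4204)
(A(95) - 45872)*(h - 32713) = (1/(-204 + 95) - 45872)*(-4204 - 32713) = (1/(-109) - 45872)*(-36917) = (-1/109 - 45872)*(-36917) = -5000049/109*(-36917) = 184586808933/109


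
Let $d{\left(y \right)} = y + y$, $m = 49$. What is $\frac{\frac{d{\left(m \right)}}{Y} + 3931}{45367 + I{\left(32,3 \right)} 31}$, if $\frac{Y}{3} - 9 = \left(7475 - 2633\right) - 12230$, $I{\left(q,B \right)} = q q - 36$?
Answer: $\frac{87020449}{1682301315} \approx 0.051727$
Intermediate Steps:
$I{\left(q,B \right)} = -36 + q^{2}$ ($I{\left(q,B \right)} = q^{2} - 36 = -36 + q^{2}$)
$Y = -22137$ ($Y = 27 + 3 \left(\left(7475 - 2633\right) - 12230\right) = 27 + 3 \left(4842 - 12230\right) = 27 + 3 \left(-7388\right) = 27 - 22164 = -22137$)
$d{\left(y \right)} = 2 y$
$\frac{\frac{d{\left(m \right)}}{Y} + 3931}{45367 + I{\left(32,3 \right)} 31} = \frac{\frac{2 \cdot 49}{-22137} + 3931}{45367 + \left(-36 + 32^{2}\right) 31} = \frac{98 \left(- \frac{1}{22137}\right) + 3931}{45367 + \left(-36 + 1024\right) 31} = \frac{- \frac{98}{22137} + 3931}{45367 + 988 \cdot 31} = \frac{87020449}{22137 \left(45367 + 30628\right)} = \frac{87020449}{22137 \cdot 75995} = \frac{87020449}{22137} \cdot \frac{1}{75995} = \frac{87020449}{1682301315}$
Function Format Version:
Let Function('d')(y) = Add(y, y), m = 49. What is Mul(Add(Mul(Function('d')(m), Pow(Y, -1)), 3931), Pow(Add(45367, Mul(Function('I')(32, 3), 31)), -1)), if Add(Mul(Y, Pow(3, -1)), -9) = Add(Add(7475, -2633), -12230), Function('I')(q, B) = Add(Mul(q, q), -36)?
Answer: Rational(87020449, 1682301315) ≈ 0.051727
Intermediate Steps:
Function('I')(q, B) = Add(-36, Pow(q, 2)) (Function('I')(q, B) = Add(Pow(q, 2), -36) = Add(-36, Pow(q, 2)))
Y = -22137 (Y = Add(27, Mul(3, Add(Add(7475, -2633), -12230))) = Add(27, Mul(3, Add(4842, -12230))) = Add(27, Mul(3, -7388)) = Add(27, -22164) = -22137)
Function('d')(y) = Mul(2, y)
Mul(Add(Mul(Function('d')(m), Pow(Y, -1)), 3931), Pow(Add(45367, Mul(Function('I')(32, 3), 31)), -1)) = Mul(Add(Mul(Mul(2, 49), Pow(-22137, -1)), 3931), Pow(Add(45367, Mul(Add(-36, Pow(32, 2)), 31)), -1)) = Mul(Add(Mul(98, Rational(-1, 22137)), 3931), Pow(Add(45367, Mul(Add(-36, 1024), 31)), -1)) = Mul(Add(Rational(-98, 22137), 3931), Pow(Add(45367, Mul(988, 31)), -1)) = Mul(Rational(87020449, 22137), Pow(Add(45367, 30628), -1)) = Mul(Rational(87020449, 22137), Pow(75995, -1)) = Mul(Rational(87020449, 22137), Rational(1, 75995)) = Rational(87020449, 1682301315)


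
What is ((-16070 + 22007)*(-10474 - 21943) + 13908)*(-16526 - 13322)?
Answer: 5744122865208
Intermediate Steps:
((-16070 + 22007)*(-10474 - 21943) + 13908)*(-16526 - 13322) = (5937*(-32417) + 13908)*(-29848) = (-192459729 + 13908)*(-29848) = -192445821*(-29848) = 5744122865208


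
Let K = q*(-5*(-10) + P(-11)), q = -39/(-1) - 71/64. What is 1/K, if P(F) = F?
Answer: 64/94575 ≈ 0.00067671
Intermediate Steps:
q = 2425/64 (q = -39*(-1) - 71*1/64 = 39 - 71/64 = 2425/64 ≈ 37.891)
K = 94575/64 (K = 2425*(-5*(-10) - 11)/64 = 2425*(50 - 11)/64 = (2425/64)*39 = 94575/64 ≈ 1477.7)
1/K = 1/(94575/64) = 64/94575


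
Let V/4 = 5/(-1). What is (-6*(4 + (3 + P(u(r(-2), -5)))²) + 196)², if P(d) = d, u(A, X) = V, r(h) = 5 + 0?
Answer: 2439844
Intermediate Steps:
r(h) = 5
V = -20 (V = 4*(5/(-1)) = 4*(5*(-1)) = 4*(-5) = -20)
u(A, X) = -20
(-6*(4 + (3 + P(u(r(-2), -5)))²) + 196)² = (-6*(4 + (3 - 20)²) + 196)² = (-6*(4 + (-17)²) + 196)² = (-6*(4 + 289) + 196)² = (-6*293 + 196)² = (-1758 + 196)² = (-1562)² = 2439844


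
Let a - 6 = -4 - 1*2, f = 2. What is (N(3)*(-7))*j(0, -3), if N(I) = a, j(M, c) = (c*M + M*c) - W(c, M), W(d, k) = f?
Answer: 0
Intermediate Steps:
W(d, k) = 2
a = 0 (a = 6 + (-4 - 1*2) = 6 + (-4 - 2) = 6 - 6 = 0)
j(M, c) = -2 + 2*M*c (j(M, c) = (c*M + M*c) - 1*2 = (M*c + M*c) - 2 = 2*M*c - 2 = -2 + 2*M*c)
N(I) = 0
(N(3)*(-7))*j(0, -3) = (0*(-7))*(-2 + 2*0*(-3)) = 0*(-2 + 0) = 0*(-2) = 0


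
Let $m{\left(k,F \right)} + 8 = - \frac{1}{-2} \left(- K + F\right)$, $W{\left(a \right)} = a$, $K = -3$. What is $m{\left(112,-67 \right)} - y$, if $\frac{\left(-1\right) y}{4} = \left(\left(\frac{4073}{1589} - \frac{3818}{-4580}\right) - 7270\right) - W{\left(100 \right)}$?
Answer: $- \frac{53684114458}{1819405} \approx -29506.0$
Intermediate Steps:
$m{\left(k,F \right)} = - \frac{13}{2} + \frac{F}{2}$ ($m{\left(k,F \right)} = -8 + - \frac{1}{-2} \left(\left(-1\right) \left(-3\right) + F\right) = -8 + \left(-1\right) \left(- \frac{1}{2}\right) \left(3 + F\right) = -8 + \frac{3 + F}{2} = -8 + \left(\frac{3}{2} + \frac{F}{2}\right) = - \frac{13}{2} + \frac{F}{2}$)
$y = \frac{53611338258}{1819405}$ ($y = - 4 \left(\left(\left(\frac{4073}{1589} - \frac{3818}{-4580}\right) - 7270\right) - 100\right) = - 4 \left(\left(\left(4073 \cdot \frac{1}{1589} - - \frac{1909}{2290}\right) - 7270\right) - 100\right) = - 4 \left(\left(\left(\frac{4073}{1589} + \frac{1909}{2290}\right) - 7270\right) - 100\right) = - 4 \left(\left(\frac{12360571}{3638810} - 7270\right) - 100\right) = - 4 \left(- \frac{26441788129}{3638810} - 100\right) = \left(-4\right) \left(- \frac{26805669129}{3638810}\right) = \frac{53611338258}{1819405} \approx 29466.0$)
$m{\left(112,-67 \right)} - y = \left(- \frac{13}{2} + \frac{1}{2} \left(-67\right)\right) - \frac{53611338258}{1819405} = \left(- \frac{13}{2} - \frac{67}{2}\right) - \frac{53611338258}{1819405} = -40 - \frac{53611338258}{1819405} = - \frac{53684114458}{1819405}$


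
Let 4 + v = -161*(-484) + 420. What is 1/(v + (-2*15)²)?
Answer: 1/79240 ≈ 1.2620e-5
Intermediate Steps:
v = 78340 (v = -4 + (-161*(-484) + 420) = -4 + (77924 + 420) = -4 + 78344 = 78340)
1/(v + (-2*15)²) = 1/(78340 + (-2*15)²) = 1/(78340 + (-30)²) = 1/(78340 + 900) = 1/79240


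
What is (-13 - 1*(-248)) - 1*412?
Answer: -177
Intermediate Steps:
(-13 - 1*(-248)) - 1*412 = (-13 + 248) - 412 = 235 - 412 = -177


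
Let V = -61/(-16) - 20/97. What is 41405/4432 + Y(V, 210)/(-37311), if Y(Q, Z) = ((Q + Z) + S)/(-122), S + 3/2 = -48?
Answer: 18281966925431/1956898073568 ≈ 9.3423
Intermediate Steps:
S = -99/2 (S = -3/2 - 48 = -99/2 ≈ -49.500)
V = 5597/1552 (V = -61*(-1/16) - 20*1/97 = 61/16 - 20/97 = 5597/1552 ≈ 3.6063)
Y(Q, Z) = 99/244 - Q/122 - Z/122 (Y(Q, Z) = ((Q + Z) - 99/2)/(-122) = (-99/2 + Q + Z)*(-1/122) = 99/244 - Q/122 - Z/122)
41405/4432 + Y(V, 210)/(-37311) = 41405/4432 + (99/244 - 1/122*5597/1552 - 1/122*210)/(-37311) = 41405*(1/4432) + (99/244 - 5597/189344 - 105/61)*(-1/37311) = 41405/4432 - 254693/189344*(-1/37311) = 41405/4432 + 254693/7064613984 = 18281966925431/1956898073568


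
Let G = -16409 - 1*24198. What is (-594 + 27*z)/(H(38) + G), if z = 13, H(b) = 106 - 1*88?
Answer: 243/40589 ≈ 0.0059868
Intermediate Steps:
H(b) = 18 (H(b) = 106 - 88 = 18)
G = -40607 (G = -16409 - 24198 = -40607)
(-594 + 27*z)/(H(38) + G) = (-594 + 27*13)/(18 - 40607) = (-594 + 351)/(-40589) = -243*(-1/40589) = 243/40589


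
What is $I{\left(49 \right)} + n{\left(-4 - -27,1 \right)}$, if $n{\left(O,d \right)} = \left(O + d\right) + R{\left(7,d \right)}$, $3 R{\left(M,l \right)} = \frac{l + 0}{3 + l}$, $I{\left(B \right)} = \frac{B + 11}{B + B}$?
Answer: $\frac{14521}{588} \approx 24.696$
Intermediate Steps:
$I{\left(B \right)} = \frac{11 + B}{2 B}$
$R{\left(M,l \right)} = \frac{l}{3 \left(3 + l\right)}$ ($R{\left(M,l \right)} = \frac{\left(l + 0\right) \frac{1}{3 + l}}{3} = \frac{l \frac{1}{3 + l}}{3} = \frac{l}{3 \left(3 + l\right)}$)
$n{\left(O,d \right)} = O + d + \frac{d}{3 \left(3 + d\right)}$ ($n{\left(O,d \right)} = \left(O + d\right) + \frac{d}{3 \left(3 + d\right)} = O + d + \frac{d}{3 \left(3 + d\right)}$)
$I{\left(49 \right)} + n{\left(-4 - -27,1 \right)} = \frac{11 + 49}{2 \cdot 49} + \frac{\frac{1}{3} \cdot 1 + \left(3 + 1\right) \left(\left(-4 - -27\right) + 1\right)}{3 + 1} = \frac{1}{2} \cdot \frac{1}{49} \cdot 60 + \frac{\frac{1}{3} + 4 \left(\left(-4 + 27\right) + 1\right)}{4} = \frac{30}{49} + \frac{\frac{1}{3} + 4 \left(23 + 1\right)}{4} = \frac{30}{49} + \frac{\frac{1}{3} + 4 \cdot 24}{4} = \frac{30}{49} + \frac{\frac{1}{3} + 96}{4} = \frac{30}{49} + \frac{1}{4} \cdot \frac{289}{3} = \frac{30}{49} + \frac{289}{12} = \frac{14521}{588}$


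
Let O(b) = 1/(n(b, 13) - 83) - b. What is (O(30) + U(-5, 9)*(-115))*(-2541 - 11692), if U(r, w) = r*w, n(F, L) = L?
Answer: -5126000717/70 ≈ -7.3229e+7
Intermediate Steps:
O(b) = -1/70 - b (O(b) = 1/(13 - 83) - b = 1/(-70) - b = -1/70 - b)
(O(30) + U(-5, 9)*(-115))*(-2541 - 11692) = ((-1/70 - 1*30) - 5*9*(-115))*(-2541 - 11692) = ((-1/70 - 30) - 45*(-115))*(-14233) = (-2101/70 + 5175)*(-14233) = (360149/70)*(-14233) = -5126000717/70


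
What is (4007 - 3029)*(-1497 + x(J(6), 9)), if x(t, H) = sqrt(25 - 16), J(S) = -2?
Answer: -1461132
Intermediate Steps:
x(t, H) = 3 (x(t, H) = sqrt(9) = 3)
(4007 - 3029)*(-1497 + x(J(6), 9)) = (4007 - 3029)*(-1497 + 3) = 978*(-1494) = -1461132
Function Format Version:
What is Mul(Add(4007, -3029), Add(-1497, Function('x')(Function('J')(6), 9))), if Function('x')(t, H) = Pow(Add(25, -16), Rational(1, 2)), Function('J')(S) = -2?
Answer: -1461132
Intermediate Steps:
Function('x')(t, H) = 3 (Function('x')(t, H) = Pow(9, Rational(1, 2)) = 3)
Mul(Add(4007, -3029), Add(-1497, Function('x')(Function('J')(6), 9))) = Mul(Add(4007, -3029), Add(-1497, 3)) = Mul(978, -1494) = -1461132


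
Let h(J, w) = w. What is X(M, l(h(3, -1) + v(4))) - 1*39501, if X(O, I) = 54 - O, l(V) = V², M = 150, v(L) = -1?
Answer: -39597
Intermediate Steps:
X(M, l(h(3, -1) + v(4))) - 1*39501 = (54 - 1*150) - 1*39501 = (54 - 150) - 39501 = -96 - 39501 = -39597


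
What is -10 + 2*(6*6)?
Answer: 62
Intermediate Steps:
-10 + 2*(6*6) = -10 + 2*36 = -10 + 72 = 62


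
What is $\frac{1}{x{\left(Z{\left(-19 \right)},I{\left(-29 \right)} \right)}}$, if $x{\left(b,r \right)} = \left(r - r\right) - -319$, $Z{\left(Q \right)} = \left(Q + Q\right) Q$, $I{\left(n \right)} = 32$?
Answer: $\frac{1}{319} \approx 0.0031348$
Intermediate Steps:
$Z{\left(Q \right)} = 2 Q^{2}$ ($Z{\left(Q \right)} = 2 Q Q = 2 Q^{2}$)
$x{\left(b,r \right)} = 319$ ($x{\left(b,r \right)} = 0 + 319 = 319$)
$\frac{1}{x{\left(Z{\left(-19 \right)},I{\left(-29 \right)} \right)}} = \frac{1}{319}$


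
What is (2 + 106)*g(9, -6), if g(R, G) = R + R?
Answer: 1944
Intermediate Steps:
g(R, G) = 2*R
(2 + 106)*g(9, -6) = (2 + 106)*(2*9) = 108*18 = 1944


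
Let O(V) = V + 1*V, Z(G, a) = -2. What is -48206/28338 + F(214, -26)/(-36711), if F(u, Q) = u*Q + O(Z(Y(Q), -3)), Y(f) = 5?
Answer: -29850083/19265117 ≈ -1.5494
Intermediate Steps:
O(V) = 2*V (O(V) = V + V = 2*V)
F(u, Q) = -4 + Q*u (F(u, Q) = u*Q + 2*(-2) = Q*u - 4 = -4 + Q*u)
-48206/28338 + F(214, -26)/(-36711) = -48206/28338 + (-4 - 26*214)/(-36711) = -48206*1/28338 + (-4 - 5564)*(-1/36711) = -24103/14169 - 5568*(-1/36711) = -24103/14169 + 1856/12237 = -29850083/19265117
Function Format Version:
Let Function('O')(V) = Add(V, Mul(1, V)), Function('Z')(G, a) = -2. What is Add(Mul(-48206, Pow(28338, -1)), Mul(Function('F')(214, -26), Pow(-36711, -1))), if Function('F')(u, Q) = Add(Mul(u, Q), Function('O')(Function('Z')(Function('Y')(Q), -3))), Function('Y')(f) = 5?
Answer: Rational(-29850083, 19265117) ≈ -1.5494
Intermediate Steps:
Function('O')(V) = Mul(2, V) (Function('O')(V) = Add(V, V) = Mul(2, V))
Function('F')(u, Q) = Add(-4, Mul(Q, u)) (Function('F')(u, Q) = Add(Mul(u, Q), Mul(2, -2)) = Add(Mul(Q, u), -4) = Add(-4, Mul(Q, u)))
Add(Mul(-48206, Pow(28338, -1)), Mul(Function('F')(214, -26), Pow(-36711, -1))) = Add(Mul(-48206, Pow(28338, -1)), Mul(Add(-4, Mul(-26, 214)), Pow(-36711, -1))) = Add(Mul(-48206, Rational(1, 28338)), Mul(Add(-4, -5564), Rational(-1, 36711))) = Add(Rational(-24103, 14169), Mul(-5568, Rational(-1, 36711))) = Add(Rational(-24103, 14169), Rational(1856, 12237)) = Rational(-29850083, 19265117)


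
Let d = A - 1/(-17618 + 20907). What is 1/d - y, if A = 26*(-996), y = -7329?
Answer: 624225181616/85171945 ≈ 7329.0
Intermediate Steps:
A = -25896
d = -85171945/3289 (d = -25896 - 1/(-17618 + 20907) = -25896 - 1/3289 = -85171945/3289 ≈ -25896.)
1/d - y = 1/(-85171945/3289) - 1*(-7329) = -3289/85171945 + 7329 = 624225181616/85171945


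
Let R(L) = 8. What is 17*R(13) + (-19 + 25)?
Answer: 142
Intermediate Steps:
17*R(13) + (-19 + 25) = 17*8 + (-19 + 25) = 136 + 6 = 142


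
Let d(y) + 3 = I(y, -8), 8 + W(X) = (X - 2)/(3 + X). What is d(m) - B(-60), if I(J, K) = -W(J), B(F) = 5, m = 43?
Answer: -41/46 ≈ -0.89130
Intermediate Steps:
W(X) = -8 + (-2 + X)/(3 + X) (W(X) = -8 + (X - 2)/(3 + X) = -8 + (-2 + X)/(3 + X))
I(J, K) = -(-26 - 7*J)/(3 + J)
d(y) = -3 + (26 + 7*y)/(3 + y)
d(m) - B(-60) = (17 + 4*43)/(3 + 43) - 1*5 = (17 + 172)/46 - 5 = (1/46)*189 - 5 = 189/46 - 5 = -41/46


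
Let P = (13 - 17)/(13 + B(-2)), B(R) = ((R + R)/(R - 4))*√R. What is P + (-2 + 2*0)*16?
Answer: 4*(-16*√2 + 315*I)/(-39*I + 2*√2) ≈ -32.306 + 0.022198*I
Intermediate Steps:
B(R) = 2*R^(3/2)/(-4 + R) (B(R) = ((2*R)/(-4 + R))*√R = (2*R/(-4 + R))*√R = 2*R^(3/2)/(-4 + R))
P = -4/(13 + 2*I*√2/3) (P = (13 - 17)/(13 + 2*(-2)^(3/2)/(-4 - 2)) = -4/(13 + 2*(-2*I*√2)/(-6)) = -4/(13 + 2*(-2*I*√2)*(-⅙)) = -4/(13 + 2*I*√2/3) ≈ -0.30608 + 0.022198*I)
P + (-2 + 2*0)*16 = (-468/1529 + 24*I*√2/1529) + (-2 + 2*0)*16 = (-468/1529 + 24*I*√2/1529) + (-2 + 0)*16 = (-468/1529 + 24*I*√2/1529) - 2*16 = (-468/1529 + 24*I*√2/1529) - 32 = -49396/1529 + 24*I*√2/1529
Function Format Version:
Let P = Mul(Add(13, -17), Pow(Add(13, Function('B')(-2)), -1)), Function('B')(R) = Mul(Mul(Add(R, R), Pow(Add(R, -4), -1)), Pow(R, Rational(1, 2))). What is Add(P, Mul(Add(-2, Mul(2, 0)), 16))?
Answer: Mul(4, Pow(Add(Mul(-39, I), Mul(2, Pow(2, Rational(1, 2)))), -1), Add(Mul(-16, Pow(2, Rational(1, 2))), Mul(315, I))) ≈ Add(-32.306, Mul(0.022198, I))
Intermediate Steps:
Function('B')(R) = Mul(2, Pow(R, Rational(3, 2)), Pow(Add(-4, R), -1)) (Function('B')(R) = Mul(Mul(Mul(2, R), Pow(Add(-4, R), -1)), Pow(R, Rational(1, 2))) = Mul(Mul(2, R, Pow(Add(-4, R), -1)), Pow(R, Rational(1, 2))) = Mul(2, Pow(R, Rational(3, 2)), Pow(Add(-4, R), -1)))
P = Mul(-4, Pow(Add(13, Mul(Rational(2, 3), I, Pow(2, Rational(1, 2)))), -1)) (P = Mul(Add(13, -17), Pow(Add(13, Mul(2, Pow(-2, Rational(3, 2)), Pow(Add(-4, -2), -1))), -1)) = Mul(-4, Pow(Add(13, Mul(2, Mul(-2, I, Pow(2, Rational(1, 2))), Pow(-6, -1))), -1)) = Mul(-4, Pow(Add(13, Mul(2, Mul(-2, I, Pow(2, Rational(1, 2))), Rational(-1, 6))), -1)) = Mul(-4, Pow(Add(13, Mul(Rational(2, 3), I, Pow(2, Rational(1, 2)))), -1)) ≈ Add(-0.30608, Mul(0.022198, I)))
Add(P, Mul(Add(-2, Mul(2, 0)), 16)) = Add(Add(Rational(-468, 1529), Mul(Rational(24, 1529), I, Pow(2, Rational(1, 2)))), Mul(Add(-2, Mul(2, 0)), 16)) = Add(Add(Rational(-468, 1529), Mul(Rational(24, 1529), I, Pow(2, Rational(1, 2)))), Mul(Add(-2, 0), 16)) = Add(Add(Rational(-468, 1529), Mul(Rational(24, 1529), I, Pow(2, Rational(1, 2)))), Mul(-2, 16)) = Add(Add(Rational(-468, 1529), Mul(Rational(24, 1529), I, Pow(2, Rational(1, 2)))), -32) = Add(Rational(-49396, 1529), Mul(Rational(24, 1529), I, Pow(2, Rational(1, 2))))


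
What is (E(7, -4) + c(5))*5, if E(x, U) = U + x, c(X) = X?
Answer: 40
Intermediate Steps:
(E(7, -4) + c(5))*5 = ((-4 + 7) + 5)*5 = (3 + 5)*5 = 8*5 = 40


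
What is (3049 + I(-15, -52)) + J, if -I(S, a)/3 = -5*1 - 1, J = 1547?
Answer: 4614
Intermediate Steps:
I(S, a) = 18 (I(S, a) = -3*(-5*1 - 1) = -3*(-5 - 1) = -3*(-6) = 18)
(3049 + I(-15, -52)) + J = (3049 + 18) + 1547 = 3067 + 1547 = 4614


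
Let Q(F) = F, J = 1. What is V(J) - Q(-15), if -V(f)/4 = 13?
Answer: -37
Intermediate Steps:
V(f) = -52 (V(f) = -4*13 = -52)
V(J) - Q(-15) = -52 - 1*(-15) = -52 + 15 = -37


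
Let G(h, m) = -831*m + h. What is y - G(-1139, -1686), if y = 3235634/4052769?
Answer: -5673577512229/4052769 ≈ -1.3999e+6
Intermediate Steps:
y = 3235634/4052769 (y = 3235634*(1/4052769) = 3235634/4052769 ≈ 0.79838)
G(h, m) = h - 831*m
y - G(-1139, -1686) = 3235634/4052769 - (-1139 - 831*(-1686)) = 3235634/4052769 - (-1139 + 1401066) = 3235634/4052769 - 1*1399927 = 3235634/4052769 - 1399927 = -5673577512229/4052769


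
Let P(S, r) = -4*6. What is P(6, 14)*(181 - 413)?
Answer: 5568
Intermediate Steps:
P(S, r) = -24
P(6, 14)*(181 - 413) = -24*(181 - 413) = -24*(-232) = 5568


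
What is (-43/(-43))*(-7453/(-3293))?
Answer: 7453/3293 ≈ 2.2633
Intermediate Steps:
(-43/(-43))*(-7453/(-3293)) = (-43*(-1/43))*(-7453*(-1/3293)) = 1*(7453/3293) = 7453/3293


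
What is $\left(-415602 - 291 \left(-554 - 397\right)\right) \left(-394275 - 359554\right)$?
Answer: $104677448769$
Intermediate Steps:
$\left(-415602 - 291 \left(-554 - 397\right)\right) \left(-394275 - 359554\right) = \left(-415602 - -276741\right) \left(-753829\right) = \left(-415602 + 276741\right) \left(-753829\right) = \left(-138861\right) \left(-753829\right) = 104677448769$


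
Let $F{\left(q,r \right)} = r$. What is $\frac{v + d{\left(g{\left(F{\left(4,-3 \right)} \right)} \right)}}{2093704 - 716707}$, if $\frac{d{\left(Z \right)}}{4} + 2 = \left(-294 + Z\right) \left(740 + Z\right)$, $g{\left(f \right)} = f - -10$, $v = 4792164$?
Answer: $\frac{3934600}{1376997} \approx 2.8574$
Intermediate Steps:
$g{\left(f \right)} = 10 + f$ ($g{\left(f \right)} = f + 10 = 10 + f$)
$d{\left(Z \right)} = -8 + 4 \left(-294 + Z\right) \left(740 + Z\right)$
$\frac{v + d{\left(g{\left(F{\left(4,-3 \right)} \right)} \right)}}{2093704 - 716707} = \frac{4792164 + \left(-870248 + 4 \left(10 - 3\right)^{2} + 1784 \left(10 - 3\right)\right)}{2093704 - 716707} = \frac{4792164 + \left(-870248 + 4 \cdot 7^{2} + 1784 \cdot 7\right)}{1376997} = \left(4792164 + \left(-870248 + 4 \cdot 49 + 12488\right)\right) \frac{1}{1376997} = \left(4792164 + \left(-870248 + 196 + 12488\right)\right) \frac{1}{1376997} = \left(4792164 - 857564\right) \frac{1}{1376997} = 3934600 \cdot \frac{1}{1376997} = \frac{3934600}{1376997}$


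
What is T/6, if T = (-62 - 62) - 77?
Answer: -67/2 ≈ -33.500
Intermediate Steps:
T = -201 (T = -124 - 77 = -201)
T/6 = -201/6 = (1/6)*(-201) = -67/2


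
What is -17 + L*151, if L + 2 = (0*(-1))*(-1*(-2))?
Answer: -319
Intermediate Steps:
L = -2 (L = -2 + (0*(-1))*(-1*(-2)) = -2 + 0*2 = -2 + 0 = -2)
-17 + L*151 = -17 - 2*151 = -17 - 302 = -319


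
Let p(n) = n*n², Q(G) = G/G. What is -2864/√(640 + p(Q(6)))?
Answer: -2864*√641/641 ≈ -113.12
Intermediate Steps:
Q(G) = 1
p(n) = n³
-2864/√(640 + p(Q(6))) = -2864/√(640 + 1³) = -2864/√(640 + 1) = -2864*√641/641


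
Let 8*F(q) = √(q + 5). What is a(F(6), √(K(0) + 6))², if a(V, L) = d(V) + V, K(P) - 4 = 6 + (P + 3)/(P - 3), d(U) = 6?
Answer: (48 + √11)²/64 ≈ 41.147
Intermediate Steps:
F(q) = √(5 + q)/8 (F(q) = √(q + 5)/8 = √(5 + q)/8)
K(P) = 10 + (3 + P)/(-3 + P) (K(P) = 4 + (6 + (P + 3)/(P - 3)) = 4 + (6 + (3 + P)/(-3 + P)) = 10 + (3 + P)/(-3 + P))
a(V, L) = 6 + V
a(F(6), √(K(0) + 6))² = (6 + √(5 + 6)/8)² = (6 + √11/8)²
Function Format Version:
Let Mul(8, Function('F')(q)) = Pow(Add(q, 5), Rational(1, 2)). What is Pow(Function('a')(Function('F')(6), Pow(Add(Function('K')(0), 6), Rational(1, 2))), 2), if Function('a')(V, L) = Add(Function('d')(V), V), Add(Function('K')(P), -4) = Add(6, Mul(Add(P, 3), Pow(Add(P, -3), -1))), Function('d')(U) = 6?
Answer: Mul(Rational(1, 64), Pow(Add(48, Pow(11, Rational(1, 2))), 2)) ≈ 41.147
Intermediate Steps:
Function('F')(q) = Mul(Rational(1, 8), Pow(Add(5, q), Rational(1, 2))) (Function('F')(q) = Mul(Rational(1, 8), Pow(Add(q, 5), Rational(1, 2))) = Mul(Rational(1, 8), Pow(Add(5, q), Rational(1, 2))))
Function('K')(P) = Add(10, Mul(Pow(Add(-3, P), -1), Add(3, P))) (Function('K')(P) = Add(4, Add(6, Mul(Add(P, 3), Pow(Add(P, -3), -1)))) = Add(4, Add(6, Mul(Add(3, P), Pow(Add(-3, P), -1)))) = Add(4, Add(6, Mul(Pow(Add(-3, P), -1), Add(3, P)))) = Add(10, Mul(Pow(Add(-3, P), -1), Add(3, P))))
Function('a')(V, L) = Add(6, V)
Pow(Function('a')(Function('F')(6), Pow(Add(Function('K')(0), 6), Rational(1, 2))), 2) = Pow(Add(6, Mul(Rational(1, 8), Pow(Add(5, 6), Rational(1, 2)))), 2) = Pow(Add(6, Mul(Rational(1, 8), Pow(11, Rational(1, 2)))), 2)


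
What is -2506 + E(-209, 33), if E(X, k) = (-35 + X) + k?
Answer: -2717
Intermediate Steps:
E(X, k) = -35 + X + k
-2506 + E(-209, 33) = -2506 + (-35 - 209 + 33) = -2506 - 211 = -2717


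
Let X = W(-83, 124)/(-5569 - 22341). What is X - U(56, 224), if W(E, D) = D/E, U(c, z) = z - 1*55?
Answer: -195746723/1158265 ≈ -169.00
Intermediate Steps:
U(c, z) = -55 + z (U(c, z) = z - 55 = -55 + z)
X = 62/1158265 (X = (124/(-83))/(-5569 - 22341) = (124*(-1/83))/(-27910) = -124/83*(-1/27910) = 62/1158265 ≈ 5.3528e-5)
X - U(56, 224) = 62/1158265 - (-55 + 224) = 62/1158265 - 1*169 = 62/1158265 - 169 = -195746723/1158265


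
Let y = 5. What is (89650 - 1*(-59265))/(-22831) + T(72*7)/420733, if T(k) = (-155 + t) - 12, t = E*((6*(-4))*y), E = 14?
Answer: -46683264/7152461 ≈ -6.5269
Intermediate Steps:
t = -1680 (t = 14*((6*(-4))*5) = 14*(-24*5) = 14*(-120) = -1680)
T(k) = -1847 (T(k) = (-155 - 1680) - 12 = -1835 - 12 = -1847)
(89650 - 1*(-59265))/(-22831) + T(72*7)/420733 = (89650 - 1*(-59265))/(-22831) - 1847/420733 = (89650 + 59265)*(-1/22831) - 1847*1/420733 = 148915*(-1/22831) - 1847/420733 = -1885/289 - 1847/420733 = -46683264/7152461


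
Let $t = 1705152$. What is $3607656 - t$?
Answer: $1902504$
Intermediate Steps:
$3607656 - t = 3607656 - 1705152 = 1902504$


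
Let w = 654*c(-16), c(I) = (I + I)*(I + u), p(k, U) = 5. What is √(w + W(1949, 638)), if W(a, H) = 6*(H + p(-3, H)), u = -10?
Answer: √547986 ≈ 740.26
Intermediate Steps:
c(I) = 2*I*(-10 + I) (c(I) = (I + I)*(I - 10) = (2*I)*(-10 + I) = 2*I*(-10 + I))
W(a, H) = 30 + 6*H (W(a, H) = 6*(H + 5) = 6*(5 + H) = 30 + 6*H)
w = 544128 (w = 654*(2*(-16)*(-10 - 16)) = 654*(2*(-16)*(-26)) = 654*832 = 544128)
√(w + W(1949, 638)) = √(544128 + (30 + 6*638)) = √(544128 + (30 + 3828)) = √(544128 + 3858) = √547986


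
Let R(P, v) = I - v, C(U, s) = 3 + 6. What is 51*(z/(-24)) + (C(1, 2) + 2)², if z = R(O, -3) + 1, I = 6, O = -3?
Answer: 399/4 ≈ 99.750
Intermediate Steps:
C(U, s) = 9
R(P, v) = 6 - v
z = 10 (z = (6 - 1*(-3)) + 1 = (6 + 3) + 1 = 9 + 1 = 10)
51*(z/(-24)) + (C(1, 2) + 2)² = 51*(10/(-24)) + (9 + 2)² = 51*(10*(-1/24)) + 11² = 51*(-5/12) + 121 = -85/4 + 121 = 399/4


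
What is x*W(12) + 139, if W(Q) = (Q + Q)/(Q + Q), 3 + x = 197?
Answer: 333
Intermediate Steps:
x = 194 (x = -3 + 197 = 194)
W(Q) = 1 (W(Q) = (2*Q)/((2*Q)) = (2*Q)*(1/(2*Q)) = 1)
x*W(12) + 139 = 194*1 + 139 = 194 + 139 = 333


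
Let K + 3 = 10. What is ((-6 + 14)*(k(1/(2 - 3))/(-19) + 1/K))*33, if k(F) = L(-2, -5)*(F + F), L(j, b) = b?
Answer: -13464/133 ≈ -101.23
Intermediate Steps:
K = 7 (K = -3 + 10 = 7)
k(F) = -10*F (k(F) = -5*(F + F) = -10*F)
((-6 + 14)*(k(1/(2 - 3))/(-19) + 1/K))*33 = ((-6 + 14)*(-10/(2 - 3)/(-19) + 1/7))*33 = (8*(-10/(-1)*(-1/19) + 1*(⅐)))*33 = (8*(-10*(-1)*(-1/19) + ⅐))*33 = (8*(10*(-1/19) + ⅐))*33 = (8*(-10/19 + ⅐))*33 = (8*(-51/133))*33 = -408/133*33 = -13464/133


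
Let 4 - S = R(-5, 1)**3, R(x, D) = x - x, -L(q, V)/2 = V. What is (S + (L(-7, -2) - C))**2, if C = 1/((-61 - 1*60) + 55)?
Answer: 279841/4356 ≈ 64.243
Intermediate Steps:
L(q, V) = -2*V
C = -1/66 (C = 1/((-61 - 60) + 55) = 1/(-121 + 55) = 1/(-66) = -1/66 ≈ -0.015152)
R(x, D) = 0
S = 4 (S = 4 - 1*0**3 = 4 - 1*0 = 4 + 0 = 4)
(S + (L(-7, -2) - C))**2 = (4 + (-2*(-2) - 1*(-1/66)))**2 = (4 + (4 + 1/66))**2 = (4 + 265/66)**2 = (529/66)**2 = 279841/4356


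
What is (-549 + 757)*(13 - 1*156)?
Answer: -29744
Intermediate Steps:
(-549 + 757)*(13 - 1*156) = 208*(13 - 156) = 208*(-143) = -29744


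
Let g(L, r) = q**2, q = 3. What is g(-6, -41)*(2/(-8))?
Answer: -9/4 ≈ -2.2500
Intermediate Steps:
g(L, r) = 9 (g(L, r) = 3**2 = 9)
g(-6, -41)*(2/(-8)) = 9*(2/(-8)) = 9*(2*(-1/8)) = 9*(-1/4) = -9/4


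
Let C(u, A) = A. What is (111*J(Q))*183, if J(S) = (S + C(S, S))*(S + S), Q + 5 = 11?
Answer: 2925072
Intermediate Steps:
Q = 6 (Q = -5 + 11 = 6)
J(S) = 4*S² (J(S) = (S + S)*(S + S) = (2*S)*(2*S) = 4*S²)
(111*J(Q))*183 = (111*(4*6²))*183 = (111*(4*36))*183 = (111*144)*183 = 15984*183 = 2925072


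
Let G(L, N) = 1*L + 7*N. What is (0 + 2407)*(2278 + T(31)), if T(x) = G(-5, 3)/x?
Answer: 170016038/31 ≈ 5.4844e+6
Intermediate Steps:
G(L, N) = L + 7*N
T(x) = 16/x (T(x) = (-5 + 7*3)/x = (-5 + 21)/x = 16/x)
(0 + 2407)*(2278 + T(31)) = (0 + 2407)*(2278 + 16/31) = 2407*(2278 + 16*(1/31)) = 2407*(2278 + 16/31) = 2407*(70634/31) = 170016038/31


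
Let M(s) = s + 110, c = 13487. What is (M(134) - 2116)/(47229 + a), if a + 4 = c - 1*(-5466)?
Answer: -936/33089 ≈ -0.028287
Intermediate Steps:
M(s) = 110 + s
a = 18949 (a = -4 + (13487 - 1*(-5466)) = -4 + (13487 + 5466) = -4 + 18953 = 18949)
(M(134) - 2116)/(47229 + a) = ((110 + 134) - 2116)/(47229 + 18949) = (244 - 2116)/66178 = -1872*1/66178 = -936/33089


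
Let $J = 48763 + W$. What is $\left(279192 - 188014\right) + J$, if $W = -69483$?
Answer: $70458$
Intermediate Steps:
$J = -20720$ ($J = 48763 - 69483 = -20720$)
$\left(279192 - 188014\right) + J = \left(279192 - 188014\right) - 20720 = 91178 - 20720 = 70458$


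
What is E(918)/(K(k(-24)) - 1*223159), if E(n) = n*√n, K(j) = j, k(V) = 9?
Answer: -1377*√102/111575 ≈ -0.12464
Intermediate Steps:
E(n) = n^(3/2)
E(918)/(K(k(-24)) - 1*223159) = 918^(3/2)/(9 - 1*223159) = (2754*√102)/(9 - 223159) = (2754*√102)/(-223150) = (2754*√102)*(-1/223150) = -1377*√102/111575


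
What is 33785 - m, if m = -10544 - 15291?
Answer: 59620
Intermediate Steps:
m = -25835
33785 - m = 33785 - 1*(-25835) = 33785 + 25835 = 59620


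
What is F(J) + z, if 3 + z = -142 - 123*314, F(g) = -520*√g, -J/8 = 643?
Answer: -38767 - 1040*I*√1286 ≈ -38767.0 - 37295.0*I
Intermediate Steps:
J = -5144 (J = -8*643 = -5144)
z = -38767 (z = -3 + (-142 - 123*314) = -3 + (-142 - 38622) = -3 - 38764 = -38767)
F(J) + z = -1040*I*√1286 - 38767 = -38767 - 1040*I*√1286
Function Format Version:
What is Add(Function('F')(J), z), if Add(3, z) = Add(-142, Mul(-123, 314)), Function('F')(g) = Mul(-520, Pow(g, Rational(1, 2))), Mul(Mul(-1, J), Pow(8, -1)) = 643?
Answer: Add(-38767, Mul(-1040, I, Pow(1286, Rational(1, 2)))) ≈ Add(-38767., Mul(-37295., I))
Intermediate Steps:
J = -5144 (J = Mul(-8, 643) = -5144)
z = -38767 (z = Add(-3, Add(-142, Mul(-123, 314))) = Add(-3, Add(-142, -38622)) = Add(-3, -38764) = -38767)
Add(Function('F')(J), z) = Add(Mul(-520, Pow(-5144, Rational(1, 2))), -38767) = Add(Mul(-520, Mul(2, I, Pow(1286, Rational(1, 2)))), -38767) = Add(Mul(-1040, I, Pow(1286, Rational(1, 2))), -38767) = Add(-38767, Mul(-1040, I, Pow(1286, Rational(1, 2))))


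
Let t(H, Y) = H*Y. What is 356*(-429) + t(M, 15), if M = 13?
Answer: -152529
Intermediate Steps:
356*(-429) + t(M, 15) = 356*(-429) + 13*15 = -152724 + 195 = -152529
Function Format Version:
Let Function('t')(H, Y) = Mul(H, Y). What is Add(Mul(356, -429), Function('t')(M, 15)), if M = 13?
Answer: -152529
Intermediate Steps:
Add(Mul(356, -429), Function('t')(M, 15)) = Add(Mul(356, -429), Mul(13, 15)) = Add(-152724, 195) = -152529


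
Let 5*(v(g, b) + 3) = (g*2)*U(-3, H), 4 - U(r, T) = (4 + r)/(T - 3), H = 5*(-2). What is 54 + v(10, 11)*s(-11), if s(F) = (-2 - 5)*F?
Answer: 14023/13 ≈ 1078.7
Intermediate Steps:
H = -10
U(r, T) = 4 - (4 + r)/(-3 + T) (U(r, T) = 4 - (4 + r)/(T - 3) = 4 - (4 + r)/(-3 + T))
v(g, b) = -3 + 106*g/65 (v(g, b) = -3 + ((g*2)*((-16 - 1*(-3) + 4*(-10))/(-3 - 10)))/5 = -3 + ((2*g)*((-16 + 3 - 40)/(-13)))/5 = -3 + ((2*g)*(-1/13*(-53)))/5 = -3 + ((2*g)*(53/13))/5 = -3 + (106*g/13)/5 = -3 + 106*g/65)
s(F) = -7*F
54 + v(10, 11)*s(-11) = 54 + (-3 + (106/65)*10)*(-7*(-11)) = 54 + (-3 + 212/13)*77 = 54 + (173/13)*77 = 54 + 13321/13 = 14023/13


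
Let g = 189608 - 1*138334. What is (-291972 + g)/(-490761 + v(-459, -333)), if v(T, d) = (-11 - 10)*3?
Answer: 120349/245412 ≈ 0.49040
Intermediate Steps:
v(T, d) = -63 (v(T, d) = -21*3 = -63)
g = 51274 (g = 189608 - 138334 = 51274)
(-291972 + g)/(-490761 + v(-459, -333)) = (-291972 + 51274)/(-490761 - 63) = -240698/(-490824) = -240698*(-1/490824) = 120349/245412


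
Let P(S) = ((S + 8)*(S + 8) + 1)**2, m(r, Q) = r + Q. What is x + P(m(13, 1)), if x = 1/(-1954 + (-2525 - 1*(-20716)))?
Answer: 3819348326/16237 ≈ 2.3523e+5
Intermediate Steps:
m(r, Q) = Q + r
P(S) = (1 + (8 + S)**2)**2 (P(S) = ((8 + S)*(8 + S) + 1)**2 = ((8 + S)**2 + 1)**2 = (1 + (8 + S)**2)**2)
x = 1/16237 (x = 1/(-1954 + (-2525 + 20716)) = 1/(-1954 + 18191) = 1/16237 ≈ 6.1588e-5)
x + P(m(13, 1)) = 1/16237 + (1 + (8 + (1 + 13))**2)**2 = 1/16237 + (1 + (8 + 14)**2)**2 = 1/16237 + (1 + 22**2)**2 = 1/16237 + (1 + 484)**2 = 1/16237 + 485**2 = 1/16237 + 235225 = 3819348326/16237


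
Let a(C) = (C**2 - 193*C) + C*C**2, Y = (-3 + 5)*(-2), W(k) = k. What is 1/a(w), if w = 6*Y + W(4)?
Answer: -1/3740 ≈ -0.00026738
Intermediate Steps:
Y = -4 (Y = 2*(-2) = -4)
w = -20 (w = 6*(-4) + 4 = -24 + 4 = -20)
a(C) = C**2 + C**3 - 193*C (a(C) = (C**2 - 193*C) + C**3 = C**2 + C**3 - 193*C)
1/a(w) = 1/(-20*(-193 - 20 + (-20)**2)) = 1/(-20*(-193 - 20 + 400)) = 1/(-20*187) = 1/(-3740) = -1/3740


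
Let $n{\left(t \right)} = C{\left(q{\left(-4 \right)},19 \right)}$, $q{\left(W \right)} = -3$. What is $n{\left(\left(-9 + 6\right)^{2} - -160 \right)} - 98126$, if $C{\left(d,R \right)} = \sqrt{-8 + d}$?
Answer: $-98126 + i \sqrt{11} \approx -98126.0 + 3.3166 i$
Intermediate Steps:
$n{\left(t \right)} = i \sqrt{11}$ ($n{\left(t \right)} = \sqrt{-8 - 3} = \sqrt{-11} = i \sqrt{11}$)
$n{\left(\left(-9 + 6\right)^{2} - -160 \right)} - 98126 = i \sqrt{11} - 98126 = -98126 + i \sqrt{11}$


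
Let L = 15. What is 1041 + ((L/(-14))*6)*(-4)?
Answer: 7467/7 ≈ 1066.7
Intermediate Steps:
1041 + ((L/(-14))*6)*(-4) = 1041 + ((15/(-14))*6)*(-4) = 1041 + ((15*(-1/14))*6)*(-4) = 1041 - 15/14*6*(-4) = 1041 - 45/7*(-4) = 1041 + 180/7 = 7467/7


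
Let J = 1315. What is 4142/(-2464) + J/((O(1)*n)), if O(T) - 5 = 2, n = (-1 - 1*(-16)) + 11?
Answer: 88797/16016 ≈ 5.5443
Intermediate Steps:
n = 26 (n = (-1 + 16) + 11 = 15 + 11 = 26)
O(T) = 7 (O(T) = 5 + 2 = 7)
4142/(-2464) + J/((O(1)*n)) = 4142/(-2464) + 1315/((7*26)) = 4142*(-1/2464) + 1315/182 = -2071/1232 + 1315*(1/182) = -2071/1232 + 1315/182 = 88797/16016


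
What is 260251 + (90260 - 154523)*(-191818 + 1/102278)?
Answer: 1260787081992767/102278 ≈ 1.2327e+10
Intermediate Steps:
260251 + (90260 - 154523)*(-191818 + 1/102278) = 260251 - 64263*(-191818 + 1/102278) = 260251 - 64263*(-19618761403/102278) = 260251 + 1260760464040989/102278 = 1260787081992767/102278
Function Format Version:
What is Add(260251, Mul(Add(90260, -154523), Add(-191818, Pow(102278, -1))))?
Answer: Rational(1260787081992767, 102278) ≈ 1.2327e+10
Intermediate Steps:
Add(260251, Mul(Add(90260, -154523), Add(-191818, Pow(102278, -1)))) = Add(260251, Mul(-64263, Add(-191818, Rational(1, 102278)))) = Add(260251, Mul(-64263, Rational(-19618761403, 102278))) = Add(260251, Rational(1260760464040989, 102278)) = Rational(1260787081992767, 102278)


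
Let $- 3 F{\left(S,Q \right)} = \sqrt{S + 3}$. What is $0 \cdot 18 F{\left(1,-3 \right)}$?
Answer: $0$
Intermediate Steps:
$F{\left(S,Q \right)} = - \frac{\sqrt{3 + S}}{3}$ ($F{\left(S,Q \right)} = - \frac{\sqrt{S + 3}}{3} = - \frac{\sqrt{3 + S}}{3}$)
$0 \cdot 18 F{\left(1,-3 \right)} = 0 \cdot 18 \left(- \frac{\sqrt{3 + 1}}{3}\right) = 0 \left(- \frac{\sqrt{4}}{3}\right) = 0 \left(\left(- \frac{1}{3}\right) 2\right) = 0 \left(- \frac{2}{3}\right) = 0$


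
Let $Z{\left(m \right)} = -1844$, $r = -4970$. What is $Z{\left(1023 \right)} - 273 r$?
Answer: $1354966$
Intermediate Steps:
$Z{\left(1023 \right)} - 273 r = -1844 - -1356810 = -1844 + 1356810 = 1354966$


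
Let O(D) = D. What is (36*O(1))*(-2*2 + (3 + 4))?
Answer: 108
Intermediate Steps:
(36*O(1))*(-2*2 + (3 + 4)) = (36*1)*(-2*2 + (3 + 4)) = 36*(-4 + 7) = 36*3 = 108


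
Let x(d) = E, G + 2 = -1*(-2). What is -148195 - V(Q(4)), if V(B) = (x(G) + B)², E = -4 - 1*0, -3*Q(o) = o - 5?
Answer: -1333876/9 ≈ -1.4821e+5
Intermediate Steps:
G = 0 (G = -2 - 1*(-2) = -2 + 2 = 0)
Q(o) = 5/3 - o/3 (Q(o) = -(o - 5)/3 = -(-5 + o)/3 = 5/3 - o/3)
E = -4 (E = -4 + 0 = -4)
x(d) = -4
V(B) = (-4 + B)²
-148195 - V(Q(4)) = -148195 - (-4 + (5/3 - ⅓*4))² = -148195 - (-4 + (5/3 - 4/3))² = -148195 - (-4 + ⅓)² = -148195 - (-11/3)² = -148195 - 1*121/9 = -148195 - 121/9 = -1333876/9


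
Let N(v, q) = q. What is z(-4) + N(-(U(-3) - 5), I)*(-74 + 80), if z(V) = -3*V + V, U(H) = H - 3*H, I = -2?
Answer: -4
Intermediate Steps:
U(H) = -2*H
z(V) = -2*V
z(-4) + N(-(U(-3) - 5), I)*(-74 + 80) = -2*(-4) - 2*(-74 + 80) = 8 - 2*6 = 8 - 12 = -4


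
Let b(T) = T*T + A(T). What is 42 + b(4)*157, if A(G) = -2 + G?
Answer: 2868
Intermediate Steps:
b(T) = -2 + T + T**2 (b(T) = T*T + (-2 + T) = T**2 + (-2 + T) = -2 + T + T**2)
42 + b(4)*157 = 42 + (-2 + 4 + 4**2)*157 = 42 + (-2 + 4 + 16)*157 = 42 + 18*157 = 42 + 2826 = 2868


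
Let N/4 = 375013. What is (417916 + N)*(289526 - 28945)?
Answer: 499786019408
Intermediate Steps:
N = 1500052 (N = 4*375013 = 1500052)
(417916 + N)*(289526 - 28945) = (417916 + 1500052)*(289526 - 28945) = 1917968*260581 = 499786019408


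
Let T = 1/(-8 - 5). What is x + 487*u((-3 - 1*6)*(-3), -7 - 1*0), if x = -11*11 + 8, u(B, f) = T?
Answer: -1956/13 ≈ -150.46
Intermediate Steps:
T = -1/13 (T = 1/(-13) = -1/13 ≈ -0.076923)
u(B, f) = -1/13
x = -113 (x = -121 + 8 = -113)
x + 487*u((-3 - 1*6)*(-3), -7 - 1*0) = -113 + 487*(-1/13) = -113 - 487/13 = -1956/13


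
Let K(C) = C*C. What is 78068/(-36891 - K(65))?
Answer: -19517/10279 ≈ -1.8987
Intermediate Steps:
K(C) = C**2
78068/(-36891 - K(65)) = 78068/(-36891 - 1*65**2) = 78068/(-36891 - 1*4225) = 78068/(-36891 - 4225) = 78068/(-41116) = 78068*(-1/41116) = -19517/10279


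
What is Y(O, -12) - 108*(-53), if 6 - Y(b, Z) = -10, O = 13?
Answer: 5740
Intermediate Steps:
Y(b, Z) = 16 (Y(b, Z) = 6 - 1*(-10) = 6 + 10 = 16)
Y(O, -12) - 108*(-53) = 16 - 108*(-53) = 16 + 5724 = 5740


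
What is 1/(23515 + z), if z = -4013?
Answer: 1/19502 ≈ 5.1277e-5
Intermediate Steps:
1/(23515 + z) = 1/(23515 - 4013) = 1/19502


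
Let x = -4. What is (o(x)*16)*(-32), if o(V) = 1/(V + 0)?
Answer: 128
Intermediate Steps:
o(V) = 1/V
(o(x)*16)*(-32) = (16/(-4))*(-32) = -1/4*16*(-32) = -4*(-32) = 128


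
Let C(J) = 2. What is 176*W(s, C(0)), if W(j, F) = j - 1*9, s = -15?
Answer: -4224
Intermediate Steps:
W(j, F) = -9 + j (W(j, F) = j - 9 = -9 + j)
176*W(s, C(0)) = 176*(-9 - 15) = 176*(-24) = -4224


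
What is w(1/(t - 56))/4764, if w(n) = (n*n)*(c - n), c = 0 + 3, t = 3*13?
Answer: 13/5851383 ≈ 2.2217e-6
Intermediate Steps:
t = 39
c = 3
w(n) = n²*(3 - n) (w(n) = (n*n)*(3 - n) = n²*(3 - n))
w(1/(t - 56))/4764 = ((1/(39 - 56))²*(3 - 1/(39 - 56)))/4764 = ((1/(-17))²*(3 - 1/(-17)))*(1/4764) = ((-1/17)²*(3 - 1*(-1/17)))*(1/4764) = ((3 + 1/17)/289)*(1/4764) = ((1/289)*(52/17))*(1/4764) = (52/4913)*(1/4764) = 13/5851383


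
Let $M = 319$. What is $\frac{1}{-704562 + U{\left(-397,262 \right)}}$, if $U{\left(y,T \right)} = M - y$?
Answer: $- \frac{1}{703846} \approx -1.4208 \cdot 10^{-6}$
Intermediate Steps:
$U{\left(y,T \right)} = 319 - y$
$\frac{1}{-704562 + U{\left(-397,262 \right)}} = \frac{1}{-704562 + \left(319 - -397\right)} = \frac{1}{-704562 + \left(319 + 397\right)} = \frac{1}{-704562 + 716} = \frac{1}{-703846} = - \frac{1}{703846}$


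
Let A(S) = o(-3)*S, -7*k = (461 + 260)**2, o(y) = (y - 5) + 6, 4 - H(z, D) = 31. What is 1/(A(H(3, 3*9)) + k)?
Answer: -1/74209 ≈ -1.3475e-5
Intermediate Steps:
H(z, D) = -27 (H(z, D) = 4 - 1*31 = 4 - 31 = -27)
o(y) = 1 + y (o(y) = (-5 + y) + 6 = 1 + y)
k = -74263 (k = -(461 + 260)**2/7 = -1/7*721**2 = -1/7*519841 = -74263)
A(S) = -2*S (A(S) = (1 - 3)*S = -2*S)
1/(A(H(3, 3*9)) + k) = 1/(-2*(-27) - 74263) = 1/(54 - 74263) = 1/(-74209) = -1/74209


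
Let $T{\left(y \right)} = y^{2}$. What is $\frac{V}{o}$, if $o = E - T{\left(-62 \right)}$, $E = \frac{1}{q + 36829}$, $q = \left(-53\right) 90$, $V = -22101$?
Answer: $\frac{236178653}{41078265} \approx 5.7495$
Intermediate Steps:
$q = -4770$
$E = \frac{1}{32059}$ ($E = \frac{1}{-4770 + 36829} = \frac{1}{32059} \approx 3.1192 \cdot 10^{-5}$)
$o = - \frac{123234795}{32059}$ ($o = \frac{1}{32059} - \left(-62\right)^{2} = \frac{1}{32059} - 3844 = - \frac{123234795}{32059} \approx -3844.0$)
$\frac{V}{o} = - \frac{22101}{- \frac{123234795}{32059}} = \left(-22101\right) \left(- \frac{32059}{123234795}\right) = \frac{236178653}{41078265}$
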